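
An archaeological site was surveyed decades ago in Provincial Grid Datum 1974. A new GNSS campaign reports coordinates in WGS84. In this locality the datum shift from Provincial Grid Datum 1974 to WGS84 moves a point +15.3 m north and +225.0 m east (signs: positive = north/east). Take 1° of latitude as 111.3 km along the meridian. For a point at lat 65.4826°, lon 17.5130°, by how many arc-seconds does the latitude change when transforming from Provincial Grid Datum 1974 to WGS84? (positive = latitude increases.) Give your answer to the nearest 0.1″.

Δφ = 0.5″

1° of latitude = 111.3 km, so Δφ = 15.3 / 111300 = 0.0001375° = 0.495″.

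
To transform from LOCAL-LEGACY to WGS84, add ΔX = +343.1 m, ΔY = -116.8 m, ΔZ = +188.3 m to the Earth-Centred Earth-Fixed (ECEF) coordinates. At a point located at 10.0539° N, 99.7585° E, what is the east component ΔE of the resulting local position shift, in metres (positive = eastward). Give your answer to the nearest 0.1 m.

The local east axis at (φ, λ) is (−sin λ, cos λ, 0), so ΔE = −sin(99.7585°)·343.1 + cos(99.7585°)·(-116.8) = -318.34 m.

ΔE = -318.3 m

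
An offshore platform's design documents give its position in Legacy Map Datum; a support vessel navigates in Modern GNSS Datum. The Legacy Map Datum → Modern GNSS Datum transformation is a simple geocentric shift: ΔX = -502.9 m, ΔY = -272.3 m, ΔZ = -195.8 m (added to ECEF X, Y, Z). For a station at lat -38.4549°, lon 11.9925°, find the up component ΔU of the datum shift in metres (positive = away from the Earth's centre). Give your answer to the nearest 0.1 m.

ΔU = -307.8 m

At φ = -38.4549°, λ = 11.9925°: sin φ = -0.621898, cos φ = 0.783098, sin λ = 0.207784, cos λ = 0.978175.
ΔU = cos φ cos λ·ΔX + cos φ sin λ·ΔY + sin φ·ΔZ = (0.783098)(0.978175)(-502.9) + (0.783098)(0.207784)(-272.3) + (-0.621898)(-195.8) = -307.76 m.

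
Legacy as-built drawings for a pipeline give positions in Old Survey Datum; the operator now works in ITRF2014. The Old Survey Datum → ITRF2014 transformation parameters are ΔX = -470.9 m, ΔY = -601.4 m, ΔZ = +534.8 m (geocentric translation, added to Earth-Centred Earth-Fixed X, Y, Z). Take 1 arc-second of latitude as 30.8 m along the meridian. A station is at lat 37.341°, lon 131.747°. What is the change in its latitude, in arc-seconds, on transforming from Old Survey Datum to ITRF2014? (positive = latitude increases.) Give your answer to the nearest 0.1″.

Δφ = 16.5″

sin φ = 0.606557, cos φ = 0.795040, sin λ = 0.746092, cos λ = -0.665843.
North component: ΔN = −sin φ cos λ·ΔX − sin φ sin λ·ΔY + cos φ·ΔZ = −(0.606557)(-0.665843)(-470.9) − (0.606557)(0.746092)(-601.4) + (0.795040)(534.8) = 507.17 m.
1° of latitude spans 3600 × 30.80 = 110880 m, so Δφ = 507.17 / 110880 × 3600 = 16.466″.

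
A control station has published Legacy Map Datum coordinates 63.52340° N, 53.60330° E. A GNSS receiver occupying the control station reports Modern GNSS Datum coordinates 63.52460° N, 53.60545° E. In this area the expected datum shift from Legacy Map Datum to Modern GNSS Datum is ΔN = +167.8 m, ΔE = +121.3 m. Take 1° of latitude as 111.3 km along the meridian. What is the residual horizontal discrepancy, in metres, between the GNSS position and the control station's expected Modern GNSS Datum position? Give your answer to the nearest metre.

Observed coordinate differences: Δφ = +0.00120°, Δλ = +0.00215°.
Converting to metres (1° lat = 111300 m, cos φ = 0.445832): observed ΔN = 133.6 m, observed ΔE = 106.7 m.
Subtracting the expected shift leaves a residual of 133.6 − (167.8) = -34.2 m north and 106.7 − (121.3) = -14.6 m east.
Residual distance = √((-34.2)² + (-14.6)²) = 37.2 m.

37 m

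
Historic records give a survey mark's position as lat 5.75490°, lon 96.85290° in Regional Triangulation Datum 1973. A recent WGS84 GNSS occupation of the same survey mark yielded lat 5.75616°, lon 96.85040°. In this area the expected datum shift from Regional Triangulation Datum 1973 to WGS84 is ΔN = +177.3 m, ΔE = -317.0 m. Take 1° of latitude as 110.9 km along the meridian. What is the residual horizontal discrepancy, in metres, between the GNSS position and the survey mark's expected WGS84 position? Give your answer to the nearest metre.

56 m

Observed coordinate differences: Δφ = +0.00126°, Δλ = -0.00250°.
Converting to metres (1° lat = 110900 m, cos φ = 0.994960): observed ΔN = 139.7 m, observed ΔE = -275.9 m.
Subtracting the expected shift leaves a residual of 139.7 − (177.3) = -37.6 m north and -275.9 − (-317.0) = 41.1 m east.
Residual distance = √((-37.6)² + 41.1²) = 55.7 m.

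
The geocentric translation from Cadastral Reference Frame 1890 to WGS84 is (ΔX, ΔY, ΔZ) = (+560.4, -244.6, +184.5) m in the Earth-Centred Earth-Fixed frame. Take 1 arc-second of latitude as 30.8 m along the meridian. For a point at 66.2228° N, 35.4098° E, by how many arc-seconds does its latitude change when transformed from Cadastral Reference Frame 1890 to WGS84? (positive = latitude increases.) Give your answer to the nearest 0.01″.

Δφ = -6.94″

sin φ = 0.915120, cos φ = 0.403181, sin λ = 0.579421, cos λ = 0.815029.
North component: ΔN = −sin φ cos λ·ΔX − sin φ sin λ·ΔY + cos φ·ΔZ = −(0.915120)(0.815029)(560.4) − (0.915120)(0.579421)(-244.6) + (0.403181)(184.5) = -213.89 m.
1° of latitude spans 3600 × 30.80 = 110880 m, so Δφ = -213.89 / 110880 × 3600 = -6.944″.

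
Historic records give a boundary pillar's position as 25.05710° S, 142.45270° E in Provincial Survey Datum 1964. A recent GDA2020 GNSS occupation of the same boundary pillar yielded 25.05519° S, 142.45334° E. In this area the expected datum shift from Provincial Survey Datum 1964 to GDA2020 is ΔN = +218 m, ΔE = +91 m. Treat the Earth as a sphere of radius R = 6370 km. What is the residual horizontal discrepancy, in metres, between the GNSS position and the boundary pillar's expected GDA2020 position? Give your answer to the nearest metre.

27 m

Observed coordinate differences: Δφ = +0.00191°, Δλ = +0.00064°.
Converting to metres (1° lat = 111177 m, cos φ = 0.905886): observed ΔN = 212.3 m, observed ΔE = 64.5 m.
Subtracting the expected shift leaves a residual of 212.3 − (218) = -5.7 m north and 64.5 − (91) = -26.5 m east.
Residual distance = √((-5.7)² + (-26.5)²) = 27.1 m.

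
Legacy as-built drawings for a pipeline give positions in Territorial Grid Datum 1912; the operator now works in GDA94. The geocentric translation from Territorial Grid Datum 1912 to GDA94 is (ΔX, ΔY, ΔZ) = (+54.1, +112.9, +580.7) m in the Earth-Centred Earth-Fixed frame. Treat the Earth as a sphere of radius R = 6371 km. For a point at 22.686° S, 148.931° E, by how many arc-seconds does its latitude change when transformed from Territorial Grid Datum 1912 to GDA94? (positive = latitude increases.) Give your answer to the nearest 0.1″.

Δφ = 17.5″

sin φ = -0.385681, cos φ = 0.922632, sin λ = 0.516070, cos λ = -0.856546.
North component: ΔN = −sin φ cos λ·ΔX − sin φ sin λ·ΔY + cos φ·ΔZ = −(-0.385681)(-0.856546)(54.1) − (-0.385681)(0.516070)(112.9) + (0.922632)(580.7) = 540.37 m.
1° of latitude spans πR/180 = 111195 m, so Δφ = 540.37 / 111195 × 3600 = 17.495″.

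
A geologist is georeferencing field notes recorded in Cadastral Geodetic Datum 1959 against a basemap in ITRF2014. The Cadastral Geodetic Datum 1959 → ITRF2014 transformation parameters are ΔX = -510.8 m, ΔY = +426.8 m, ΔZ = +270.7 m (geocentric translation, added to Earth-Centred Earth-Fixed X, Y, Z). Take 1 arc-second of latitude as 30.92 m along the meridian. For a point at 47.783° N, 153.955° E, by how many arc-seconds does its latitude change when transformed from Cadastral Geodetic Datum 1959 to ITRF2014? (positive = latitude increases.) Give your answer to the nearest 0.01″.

Δφ = -9.60″

sin φ = 0.740605, cos φ = 0.671940, sin λ = 0.439077, cos λ = -0.898449.
North component: ΔN = −sin φ cos λ·ΔX − sin φ sin λ·ΔY + cos φ·ΔZ = −(0.740605)(-0.898449)(-510.8) − (0.740605)(0.439077)(426.8) + (0.671940)(270.7) = -296.78 m.
1° of latitude spans 3600 × 30.92 = 111312 m, so Δφ = -296.78 / 111312 × 3600 = -9.598″.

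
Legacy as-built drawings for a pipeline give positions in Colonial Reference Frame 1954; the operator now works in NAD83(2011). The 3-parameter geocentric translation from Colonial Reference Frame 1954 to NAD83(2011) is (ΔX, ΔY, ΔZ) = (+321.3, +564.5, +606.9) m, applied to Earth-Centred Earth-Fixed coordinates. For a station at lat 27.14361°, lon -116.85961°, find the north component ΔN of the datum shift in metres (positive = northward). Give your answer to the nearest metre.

The local north axis is (−sin φ cos λ, −sin φ sin λ, cos φ), giving ΔN = 66.228 + 229.753 + 540.060 = 836.04 m.

ΔN = 836 m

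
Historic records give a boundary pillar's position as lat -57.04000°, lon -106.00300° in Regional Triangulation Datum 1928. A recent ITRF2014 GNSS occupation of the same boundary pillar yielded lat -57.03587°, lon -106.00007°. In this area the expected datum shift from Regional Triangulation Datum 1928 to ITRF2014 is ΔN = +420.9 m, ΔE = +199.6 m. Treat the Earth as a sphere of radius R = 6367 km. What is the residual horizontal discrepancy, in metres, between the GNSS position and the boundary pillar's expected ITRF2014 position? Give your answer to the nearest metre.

44 m

Observed coordinate differences: Δφ = +0.00413°, Δλ = +0.00293°.
Converting to metres (1° lat = 111125 m, cos φ = 0.544053): observed ΔN = 458.9 m, observed ΔE = 177.1 m.
Subtracting the expected shift leaves a residual of 458.9 − (420.9) = 38.0 m north and 177.1 − (199.6) = -22.5 m east.
Residual distance = √(38.0² + (-22.5)²) = 44.2 m.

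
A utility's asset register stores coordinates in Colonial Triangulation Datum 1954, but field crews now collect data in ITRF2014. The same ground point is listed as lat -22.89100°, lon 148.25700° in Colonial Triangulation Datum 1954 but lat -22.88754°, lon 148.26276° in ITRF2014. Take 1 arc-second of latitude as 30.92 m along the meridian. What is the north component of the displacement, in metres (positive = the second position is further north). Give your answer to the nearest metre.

Δφ = -22.88754° − -22.89100° = +0.00346°; Δλ = 148.26276° − 148.25700° = +0.00576°.
1° of latitude = 3600 × 30.92 = 111312 m.
ΔN = Δφ × 111312 = 385.1 m; ΔE = Δλ × 111312 × cos(-22.89100°) = +0.00576 × 111312 × 0.921247 = 590.7 m.

ΔN = 385 m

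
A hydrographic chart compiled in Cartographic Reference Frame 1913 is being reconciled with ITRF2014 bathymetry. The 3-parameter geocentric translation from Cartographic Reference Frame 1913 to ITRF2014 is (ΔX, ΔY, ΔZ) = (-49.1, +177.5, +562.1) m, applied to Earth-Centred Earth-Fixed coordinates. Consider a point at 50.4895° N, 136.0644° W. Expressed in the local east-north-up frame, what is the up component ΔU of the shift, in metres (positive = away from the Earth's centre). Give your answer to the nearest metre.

ΔU = 378 m

At φ = 50.4895°, λ = -136.0644°: sin φ = 0.771508, cos φ = 0.636220, sin λ = -0.693849, cos λ = -0.720120.
ΔU = cos φ cos λ·ΔX + cos φ sin λ·ΔY + sin φ·ΔZ = (0.636220)(-0.720120)(-49.1) + (0.636220)(-0.693849)(177.5) + (0.771508)(562.1) = 377.80 m.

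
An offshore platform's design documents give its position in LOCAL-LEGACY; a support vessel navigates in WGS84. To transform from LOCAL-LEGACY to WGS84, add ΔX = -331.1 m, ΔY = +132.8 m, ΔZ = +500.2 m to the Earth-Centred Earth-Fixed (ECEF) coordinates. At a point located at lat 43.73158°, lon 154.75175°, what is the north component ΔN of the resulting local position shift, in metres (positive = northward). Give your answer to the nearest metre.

At φ = 43.73158°, λ = 154.75175°: sin φ = 0.691281, cos φ = 0.722586, sin λ = 0.426541, cos λ = -0.904468.
ΔN = −sin φ cos λ·ΔX − sin φ sin λ·ΔY + cos φ·ΔZ = −(0.691281)(-0.904468)(-331.1) − (0.691281)(0.426541)(132.8) + (0.722586)(500.2) = 115.26 m.

ΔN = 115 m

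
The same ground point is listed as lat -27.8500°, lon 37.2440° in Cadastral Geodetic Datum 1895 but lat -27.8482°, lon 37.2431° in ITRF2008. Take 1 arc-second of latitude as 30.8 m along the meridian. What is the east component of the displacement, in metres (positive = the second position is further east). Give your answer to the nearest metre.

ΔE = -88 m

Δφ = -27.8482° − -27.8500° = +0.0018°; Δλ = 37.2431° − 37.2440° = -0.0009°.
1° of latitude = 3600 × 30.80 = 110880 m.
ΔN = Δφ × 110880 = 199.6 m; ΔE = Δλ × 110880 × cos(-27.8500°) = -0.0009 × 110880 × 0.884174 = -88.2 m.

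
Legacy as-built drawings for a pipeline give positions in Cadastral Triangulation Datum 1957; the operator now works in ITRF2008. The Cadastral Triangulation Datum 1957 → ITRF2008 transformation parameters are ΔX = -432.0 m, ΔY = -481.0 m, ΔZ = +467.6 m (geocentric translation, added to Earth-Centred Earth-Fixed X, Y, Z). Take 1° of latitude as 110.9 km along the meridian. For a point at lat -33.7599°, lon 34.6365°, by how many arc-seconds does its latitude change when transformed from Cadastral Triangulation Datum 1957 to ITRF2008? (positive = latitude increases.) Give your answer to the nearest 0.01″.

sin φ = -0.555714, cos φ = 0.831374, sin λ = 0.568368, cos λ = 0.822774.
North component: ΔN = −sin φ cos λ·ΔX − sin φ sin λ·ΔY + cos φ·ΔZ = −(-0.555714)(0.822774)(-432.0) − (-0.555714)(0.568368)(-481.0) + (0.831374)(467.6) = 39.30 m.
1° of latitude spans 110900 m, so Δφ = 39.30 / 110900 × 3600 = 1.276″.

Δφ = 1.28″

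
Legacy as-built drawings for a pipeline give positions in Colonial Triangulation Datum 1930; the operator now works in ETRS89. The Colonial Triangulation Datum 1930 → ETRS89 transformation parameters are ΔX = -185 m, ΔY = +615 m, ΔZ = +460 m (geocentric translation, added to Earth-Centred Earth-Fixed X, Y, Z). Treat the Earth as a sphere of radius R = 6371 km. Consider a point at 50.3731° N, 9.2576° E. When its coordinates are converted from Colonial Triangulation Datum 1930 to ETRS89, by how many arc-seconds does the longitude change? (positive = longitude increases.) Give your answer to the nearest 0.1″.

sin φ = 0.770214, cos φ = 0.637786, sin λ = 0.160873, cos λ = 0.986975.
East component: ΔE = −sin λ·ΔX + cos λ·ΔY = −(0.160873)(-185) + (0.986975)(615) = 636.75 m.
1° of latitude spans πR/180 = 111195 m; at latitude φ, 1° of longitude spans that × cos φ = 70918.5 m, so Δλ = 636.75 / 70918.5 × 3600 = 32.323″.

Δλ = 32.3″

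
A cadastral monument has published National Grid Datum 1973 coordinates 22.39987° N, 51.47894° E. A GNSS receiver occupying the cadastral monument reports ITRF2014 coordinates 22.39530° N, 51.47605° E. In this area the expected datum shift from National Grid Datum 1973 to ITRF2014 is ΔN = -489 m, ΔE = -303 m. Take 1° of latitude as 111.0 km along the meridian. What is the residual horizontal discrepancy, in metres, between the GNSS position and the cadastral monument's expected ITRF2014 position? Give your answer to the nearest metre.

Observed coordinate differences: Δφ = -0.00457°, Δλ = -0.00289°.
Converting to metres (1° lat = 111000 m, cos φ = 0.924547): observed ΔN = -507.3 m, observed ΔE = -296.6 m.
Subtracting the expected shift leaves a residual of -507.3 − (-489) = -18.3 m north and -296.6 − (-303) = 6.4 m east.
Residual distance = √((-18.3)² + 6.4²) = 19.4 m.

19 m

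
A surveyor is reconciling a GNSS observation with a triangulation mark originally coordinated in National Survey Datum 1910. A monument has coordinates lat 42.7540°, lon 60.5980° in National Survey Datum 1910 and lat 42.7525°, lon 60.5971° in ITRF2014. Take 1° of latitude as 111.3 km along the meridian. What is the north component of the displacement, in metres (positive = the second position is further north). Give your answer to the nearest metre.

Δφ = 42.7525° − 42.7540° = -0.0015°; Δλ = 60.5971° − 60.5980° = -0.0009°.
ΔN = Δφ × 111300 = -167.0 m; ΔE = Δλ × 111300 × cos(42.7540°) = -0.0009 × 111300 × 0.734275 = -73.6 m.

ΔN = -167 m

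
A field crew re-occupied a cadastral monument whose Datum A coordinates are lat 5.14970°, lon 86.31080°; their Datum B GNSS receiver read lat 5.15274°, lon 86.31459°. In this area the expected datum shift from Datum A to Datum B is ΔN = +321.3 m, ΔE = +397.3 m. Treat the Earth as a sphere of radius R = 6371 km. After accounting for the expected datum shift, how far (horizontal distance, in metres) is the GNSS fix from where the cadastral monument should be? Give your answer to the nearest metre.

Observed coordinate differences: Δφ = +0.00304°, Δλ = +0.00379°.
Converting to metres (1° lat = 111195 m, cos φ = 0.995964): observed ΔN = 338.0 m, observed ΔE = 419.7 m.
Subtracting the expected shift leaves a residual of 338.0 − (321.3) = 16.7 m north and 419.7 − (397.3) = 22.4 m east.
Residual distance = √(16.7² + 22.4²) = 28.0 m.

28 m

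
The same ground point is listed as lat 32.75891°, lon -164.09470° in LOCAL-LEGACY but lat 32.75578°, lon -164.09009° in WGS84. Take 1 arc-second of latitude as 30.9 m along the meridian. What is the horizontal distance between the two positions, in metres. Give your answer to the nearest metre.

554 m

Δφ = 32.75578° − 32.75891° = -0.00313°; Δλ = -164.09009° − -164.09470° = +0.00461°.
1° of latitude = 3600 × 30.90 = 111240 m.
ΔN = Δφ × 111240 = -348.2 m; ΔE = Δλ × 111240 × cos(32.75891°) = +0.00461 × 111240 × 0.840955 = 431.3 m.
Distance = √(ΔE² + ΔN²) = √(431.3² + (-348.2)²) = 554.3 m.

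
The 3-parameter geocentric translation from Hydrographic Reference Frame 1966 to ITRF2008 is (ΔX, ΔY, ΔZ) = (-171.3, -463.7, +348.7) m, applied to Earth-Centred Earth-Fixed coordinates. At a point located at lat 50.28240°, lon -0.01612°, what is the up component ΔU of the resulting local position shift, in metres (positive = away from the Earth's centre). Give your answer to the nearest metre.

ΔU = 159 m

At φ = 50.28240°, λ = -0.01612°: sin φ = 0.769203, cos φ = 0.639004, sin λ = -0.000281, cos λ = 1.000000.
ΔU = cos φ cos λ·ΔX + cos φ sin λ·ΔY + sin φ·ΔZ = (0.639004)(1.000000)(-171.3) + (0.639004)(-0.000281)(-463.7) + (0.769203)(348.7) = 158.84 m.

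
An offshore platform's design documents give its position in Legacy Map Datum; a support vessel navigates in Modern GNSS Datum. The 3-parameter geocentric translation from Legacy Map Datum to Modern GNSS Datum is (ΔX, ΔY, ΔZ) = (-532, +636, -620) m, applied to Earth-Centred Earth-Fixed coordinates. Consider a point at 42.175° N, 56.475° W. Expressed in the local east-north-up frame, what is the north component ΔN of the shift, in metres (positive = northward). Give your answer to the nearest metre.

ΔN = 94 m

At φ = 42.175°, λ = -56.475°: sin φ = 0.671397, cos φ = 0.741098, sin λ = -0.833645, cos λ = 0.552301.
ΔN = −sin φ cos λ·ΔX − sin φ sin λ·ΔY + cos φ·ΔZ = −(0.671397)(0.552301)(-532) − (0.671397)(-0.833645)(636) + (0.741098)(-620) = 93.77 m.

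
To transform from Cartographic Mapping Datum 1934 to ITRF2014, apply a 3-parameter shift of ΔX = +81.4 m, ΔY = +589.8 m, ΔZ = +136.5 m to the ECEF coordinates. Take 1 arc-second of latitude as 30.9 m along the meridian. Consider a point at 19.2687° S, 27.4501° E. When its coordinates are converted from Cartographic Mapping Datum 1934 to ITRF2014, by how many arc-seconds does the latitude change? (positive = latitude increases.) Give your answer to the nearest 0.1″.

Δφ = 7.8″

sin φ = -0.329999, cos φ = 0.943981, sin λ = 0.460976, cos λ = 0.887413.
North component: ΔN = −sin φ cos λ·ΔX − sin φ sin λ·ΔY + cos φ·ΔZ = −(-0.329999)(0.887413)(81.4) − (-0.329999)(0.460976)(589.8) + (0.943981)(136.5) = 242.41 m.
1° of latitude spans 3600 × 30.90 = 111240 m, so Δφ = 242.41 / 111240 × 3600 = 7.845″.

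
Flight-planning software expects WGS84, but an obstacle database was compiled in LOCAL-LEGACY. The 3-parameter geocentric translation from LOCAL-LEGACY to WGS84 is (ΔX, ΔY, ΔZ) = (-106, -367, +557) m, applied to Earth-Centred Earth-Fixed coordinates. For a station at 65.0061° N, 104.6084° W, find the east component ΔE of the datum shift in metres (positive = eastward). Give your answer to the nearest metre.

ΔE = -10 m

The local east axis at (φ, λ) is (−sin λ, cos λ, 0), so ΔE = −sin(-104.6084°)·(-106) + cos(-104.6084°)·(-367) = -10.01 m.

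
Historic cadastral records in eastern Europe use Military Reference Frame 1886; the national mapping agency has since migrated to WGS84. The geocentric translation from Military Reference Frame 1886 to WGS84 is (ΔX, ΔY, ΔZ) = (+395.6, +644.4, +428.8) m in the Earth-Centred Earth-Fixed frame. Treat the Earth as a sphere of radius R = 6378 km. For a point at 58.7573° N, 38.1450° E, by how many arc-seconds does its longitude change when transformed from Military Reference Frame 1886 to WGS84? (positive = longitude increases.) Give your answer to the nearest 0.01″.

Δλ = 16.36″

sin φ = 0.854978, cos φ = 0.518664, sin λ = 0.617654, cos λ = 0.786450.
East component: ΔE = −sin λ·ΔX + cos λ·ΔY = −(0.617654)(395.6) + (0.786450)(644.4) = 262.44 m.
1° of latitude spans πR/180 = 111317 m; at latitude φ, 1° of longitude spans that × cos φ = 57736.2 m, so Δλ = 262.44 / 57736.2 × 3600 = 16.364″.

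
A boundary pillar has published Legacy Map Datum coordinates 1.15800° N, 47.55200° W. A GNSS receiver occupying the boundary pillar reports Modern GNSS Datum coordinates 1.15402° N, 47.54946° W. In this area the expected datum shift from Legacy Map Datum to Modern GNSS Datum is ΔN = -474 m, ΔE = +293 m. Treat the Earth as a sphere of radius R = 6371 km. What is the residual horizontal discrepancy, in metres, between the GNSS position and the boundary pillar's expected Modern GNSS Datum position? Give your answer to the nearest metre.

33 m

Observed coordinate differences: Δφ = -0.00398°, Δλ = +0.00254°.
Converting to metres (1° lat = 111195 m, cos φ = 0.999796): observed ΔN = -442.6 m, observed ΔE = 282.4 m.
Subtracting the expected shift leaves a residual of -442.6 − (-474) = 31.4 m north and 282.4 − (293) = -10.6 m east.
Residual distance = √(31.4² + (-10.6)²) = 33.2 m.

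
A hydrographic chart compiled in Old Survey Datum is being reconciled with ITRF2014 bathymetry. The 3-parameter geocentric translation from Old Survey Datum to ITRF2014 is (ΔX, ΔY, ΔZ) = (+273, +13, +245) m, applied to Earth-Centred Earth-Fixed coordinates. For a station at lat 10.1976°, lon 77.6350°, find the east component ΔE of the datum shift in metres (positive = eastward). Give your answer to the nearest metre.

The local east axis at (φ, λ) is (−sin λ, cos λ, 0), so ΔE = −sin(77.6350°)·273 + cos(77.6350°)·13 = -263.88 m.

ΔE = -264 m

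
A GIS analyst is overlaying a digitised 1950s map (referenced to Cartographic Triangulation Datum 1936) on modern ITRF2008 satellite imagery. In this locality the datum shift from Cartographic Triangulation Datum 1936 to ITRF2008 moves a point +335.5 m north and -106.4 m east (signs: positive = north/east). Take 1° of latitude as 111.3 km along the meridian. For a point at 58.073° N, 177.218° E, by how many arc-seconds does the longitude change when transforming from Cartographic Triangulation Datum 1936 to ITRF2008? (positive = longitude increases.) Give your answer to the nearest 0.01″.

Δλ = -6.51″

At latitude 58.073°, cos φ = 0.528838.
1° of longitude at this latitude = 111.3 × cos φ = 58.86 km, so Δλ = -106.4 / 58859.7 = -0.0018077° = -6.508″.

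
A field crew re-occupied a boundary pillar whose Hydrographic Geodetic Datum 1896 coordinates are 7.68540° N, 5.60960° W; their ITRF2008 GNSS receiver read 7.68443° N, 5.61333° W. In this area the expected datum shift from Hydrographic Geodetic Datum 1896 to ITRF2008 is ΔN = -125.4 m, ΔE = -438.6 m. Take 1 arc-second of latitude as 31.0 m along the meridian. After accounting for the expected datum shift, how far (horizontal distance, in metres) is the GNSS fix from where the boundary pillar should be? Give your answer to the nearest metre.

31 m

Observed coordinate differences: Δφ = -0.00097°, Δλ = -0.00373°.
Converting to metres (1° lat = 111600 m, cos φ = 0.991017): observed ΔN = -108.3 m, observed ΔE = -412.5 m.
Subtracting the expected shift leaves a residual of -108.3 − (-125.4) = 17.1 m north and -412.5 − (-438.6) = 26.1 m east.
Residual distance = √(17.1² + 26.1²) = 31.2 m.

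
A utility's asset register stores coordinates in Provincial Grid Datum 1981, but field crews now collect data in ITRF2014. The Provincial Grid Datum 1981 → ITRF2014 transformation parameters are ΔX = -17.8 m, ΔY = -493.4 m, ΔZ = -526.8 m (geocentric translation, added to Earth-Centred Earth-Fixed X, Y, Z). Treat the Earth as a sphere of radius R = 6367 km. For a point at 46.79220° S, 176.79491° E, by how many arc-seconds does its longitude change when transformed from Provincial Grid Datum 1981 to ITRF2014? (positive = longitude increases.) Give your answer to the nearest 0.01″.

sin φ = -0.728875, cos φ = 0.684646, sin λ = 0.055910, cos λ = -0.998436.
East component: ΔE = −sin λ·ΔX + cos λ·ΔY = −(0.055910)(-17.8) + (-0.998436)(-493.4) = 493.62 m.
1° of latitude spans πR/180 = 111125 m; at latitude φ, 1° of longitude spans that × cos φ = 76081.4 m, so Δλ = 493.62 / 76081.4 × 3600 = 23.357″.

Δλ = 23.36″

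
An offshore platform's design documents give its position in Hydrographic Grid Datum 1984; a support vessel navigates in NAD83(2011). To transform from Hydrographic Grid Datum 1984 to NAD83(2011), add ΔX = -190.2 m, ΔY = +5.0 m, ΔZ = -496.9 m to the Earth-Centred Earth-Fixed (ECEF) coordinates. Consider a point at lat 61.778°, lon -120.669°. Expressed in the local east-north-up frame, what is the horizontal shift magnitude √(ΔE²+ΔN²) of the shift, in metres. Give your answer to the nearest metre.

The local east axis at (φ, λ) is (−sin λ, cos λ, 0), so ΔE = −sin(-120.669°)·(-190.2) + cos(-120.669°)·5.0 = -166.15 m.
The local north axis is (−sin φ cos λ, −sin φ sin λ, cos φ), giving ΔN = -85.484 + 3.789 − 234.979 = -316.67 m.
Horizontal magnitude = √(ΔE² + ΔN²) = √((-166.15)² + (-316.67)²) = 357.61 m.

358 m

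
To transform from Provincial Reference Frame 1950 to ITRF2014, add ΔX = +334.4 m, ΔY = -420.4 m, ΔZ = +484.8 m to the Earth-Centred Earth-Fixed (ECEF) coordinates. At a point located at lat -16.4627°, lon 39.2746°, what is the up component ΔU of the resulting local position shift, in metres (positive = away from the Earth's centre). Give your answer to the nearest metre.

The local up (radial) axis is (cos φ cos λ, cos φ sin λ, sin φ), giving ΔU = 248.254 − 255.219 − 137.388 = -144.35 m.

ΔU = -144 m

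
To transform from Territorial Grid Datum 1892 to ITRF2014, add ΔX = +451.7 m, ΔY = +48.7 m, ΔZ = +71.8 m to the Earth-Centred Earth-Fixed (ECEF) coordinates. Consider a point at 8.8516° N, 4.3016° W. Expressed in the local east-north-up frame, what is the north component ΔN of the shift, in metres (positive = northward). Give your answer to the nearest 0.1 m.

The local north axis is (−sin φ cos λ, −sin φ sin λ, cos φ), giving ΔN = -69.310 + 0.562 + 70.945 = 2.20 m.

ΔN = 2.2 m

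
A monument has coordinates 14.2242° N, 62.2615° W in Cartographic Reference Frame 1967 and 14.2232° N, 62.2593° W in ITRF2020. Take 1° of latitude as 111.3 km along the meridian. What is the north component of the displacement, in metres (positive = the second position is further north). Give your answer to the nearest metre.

Δφ = 14.2232° − 14.2242° = -0.0010°; Δλ = -62.2593° − -62.2615° = +0.0022°.
ΔN = Δφ × 111300 = -111.3 m; ΔE = Δλ × 111300 × cos(14.2242°) = +0.0022 × 111300 × 0.969342 = 237.4 m.

ΔN = -111 m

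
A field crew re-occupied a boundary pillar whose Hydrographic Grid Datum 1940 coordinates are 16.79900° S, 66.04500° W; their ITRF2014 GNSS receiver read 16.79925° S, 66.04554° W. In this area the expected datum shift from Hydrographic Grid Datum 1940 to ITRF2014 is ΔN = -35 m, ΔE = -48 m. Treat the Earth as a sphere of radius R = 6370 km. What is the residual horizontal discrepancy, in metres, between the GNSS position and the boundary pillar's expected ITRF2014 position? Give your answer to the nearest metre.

12 m

Observed coordinate differences: Δφ = -0.00025°, Δλ = -0.00054°.
Converting to metres (1° lat = 111177 m, cos φ = 0.957325): observed ΔN = -27.8 m, observed ΔE = -57.5 m.
Subtracting the expected shift leaves a residual of -27.8 − (-35) = 7.2 m north and -57.5 − (-48) = -9.5 m east.
Residual distance = √(7.2² + (-9.5)²) = 11.9 m.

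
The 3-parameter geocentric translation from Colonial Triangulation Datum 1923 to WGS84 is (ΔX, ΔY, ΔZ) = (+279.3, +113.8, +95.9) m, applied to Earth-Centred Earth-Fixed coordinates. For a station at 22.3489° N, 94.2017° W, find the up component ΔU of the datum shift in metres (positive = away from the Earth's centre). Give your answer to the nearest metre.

ΔU = -87 m

The local up (radial) axis is (cos φ cos λ, cos φ sin λ, sin φ), giving ΔU = -18.927 − 104.969 + 36.466 = -87.43 m.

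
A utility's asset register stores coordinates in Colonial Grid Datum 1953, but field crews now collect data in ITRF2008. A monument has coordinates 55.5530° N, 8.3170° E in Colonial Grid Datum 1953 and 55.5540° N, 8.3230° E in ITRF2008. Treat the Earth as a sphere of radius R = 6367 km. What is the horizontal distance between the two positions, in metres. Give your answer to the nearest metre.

393 m

Δφ = 55.5540° − 55.5530° = +0.0010°; Δλ = 8.3230° − 8.3170° = +0.0060°.
1° along a meridian = πR/180 = 111125 m.
ΔN = Δφ × 111125 = 111.1 m; ΔE = Δλ × 111125 × cos(55.5530°) = +0.0060 × 111125 × 0.565644 = 377.1 m.
Distance = √(ΔE² + ΔN²) = √(377.1² + 111.1²) = 393.2 m.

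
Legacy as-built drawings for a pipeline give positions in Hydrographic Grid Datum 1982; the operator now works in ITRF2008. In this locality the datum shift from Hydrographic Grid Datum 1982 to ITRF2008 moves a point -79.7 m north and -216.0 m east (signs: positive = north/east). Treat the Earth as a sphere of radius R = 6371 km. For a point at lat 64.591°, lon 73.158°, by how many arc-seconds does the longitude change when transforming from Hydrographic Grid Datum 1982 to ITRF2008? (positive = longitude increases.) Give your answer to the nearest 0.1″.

Δλ = -16.3″

At latitude 64.591°, cos φ = 0.429077.
One radian of longitude at latitude φ spans R cos φ, so Δλ = ΔE / (R cos φ) = -216.0 / (6371000 × 0.429077) = -7.9015e-05 rad = -16.298″.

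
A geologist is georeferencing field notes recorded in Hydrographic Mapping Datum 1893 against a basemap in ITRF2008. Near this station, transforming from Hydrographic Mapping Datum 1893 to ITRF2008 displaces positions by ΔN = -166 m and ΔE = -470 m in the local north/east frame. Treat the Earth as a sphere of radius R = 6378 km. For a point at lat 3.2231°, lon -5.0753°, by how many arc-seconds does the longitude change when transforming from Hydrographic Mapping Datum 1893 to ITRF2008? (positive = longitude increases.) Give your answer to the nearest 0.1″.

Δλ = -15.2″

At latitude 3.2231°, cos φ = 0.998418.
One radian of longitude at latitude φ spans R cos φ, so Δλ = ΔE / (R cos φ) = -470.0 / (6378000 × 0.998418) = -7.3808e-05 rad = -15.224″.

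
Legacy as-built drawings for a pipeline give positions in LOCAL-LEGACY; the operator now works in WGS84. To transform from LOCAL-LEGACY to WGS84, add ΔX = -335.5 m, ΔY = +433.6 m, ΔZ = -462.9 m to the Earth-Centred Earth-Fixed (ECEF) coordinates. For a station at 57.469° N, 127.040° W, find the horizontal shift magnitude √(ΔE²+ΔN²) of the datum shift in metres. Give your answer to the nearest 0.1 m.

544.1 m

At φ = 57.469°, λ = -127.040°: sin φ = 0.843101, cos φ = 0.537756, sin λ = -0.798215, cos λ = -0.602372.
ΔE = −sin λ·ΔX + cos λ·ΔY = −(-0.798215)·(-335.5) + (-0.602372)·(433.6) = -528.99 m.
ΔN = −sin φ cos λ·ΔX − sin φ sin λ·ΔY + cos φ·ΔZ = −(0.843101)(-0.602372)(-335.5) − (0.843101)(-0.798215)(433.6) + (0.537756)(-462.9) = -127.51 m.
Horizontal magnitude = √(ΔE² + ΔN²) = √((-528.99)² + (-127.51)²) = 544.14 m.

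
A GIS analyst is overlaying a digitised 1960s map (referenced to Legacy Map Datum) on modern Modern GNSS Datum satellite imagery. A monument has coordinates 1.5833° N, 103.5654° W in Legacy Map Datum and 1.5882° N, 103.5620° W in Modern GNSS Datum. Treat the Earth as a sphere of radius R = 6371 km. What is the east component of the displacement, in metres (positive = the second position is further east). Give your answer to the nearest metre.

ΔE = 378 m

Δφ = 1.5882° − 1.5833° = +0.0049°; Δλ = -103.5620° − -103.5654° = +0.0034°.
1° along a meridian = πR/180 = 111195 m.
ΔN = Δφ × 111195 = 544.9 m; ΔE = Δλ × 111195 × cos(1.5833°) = +0.0034 × 111195 × 0.999618 = 377.9 m.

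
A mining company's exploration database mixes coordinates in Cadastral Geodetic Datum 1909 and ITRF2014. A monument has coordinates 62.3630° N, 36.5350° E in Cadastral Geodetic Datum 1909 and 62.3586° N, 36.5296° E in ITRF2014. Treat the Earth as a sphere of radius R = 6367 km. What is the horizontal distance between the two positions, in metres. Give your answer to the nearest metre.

563 m

Δφ = 62.3586° − 62.3630° = -0.0044°; Δλ = 36.5296° − 36.5350° = -0.0054°.
1° along a meridian = πR/180 = 111125 m.
ΔN = Δφ × 111125 = -489.0 m; ΔE = Δλ × 111125 × cos(62.3630°) = -0.0054 × 111125 × 0.463868 = -278.4 m.
Distance = √(ΔE² + ΔN²) = √((-278.4)² + (-489.0)²) = 562.6 m.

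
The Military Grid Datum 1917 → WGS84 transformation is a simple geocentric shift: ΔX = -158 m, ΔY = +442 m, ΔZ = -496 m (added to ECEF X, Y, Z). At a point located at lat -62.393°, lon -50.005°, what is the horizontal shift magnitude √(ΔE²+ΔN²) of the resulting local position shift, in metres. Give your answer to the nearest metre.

At φ = -62.393°, λ = -50.005°: sin φ = -0.886147, cos φ = 0.463404, sin λ = -0.766101, cos λ = 0.642721.
ΔE = −sin λ·ΔX + cos λ·ΔY = −(-0.766101)·(-158) + (0.642721)·(442) = 163.04 m.
ΔN = −sin φ cos λ·ΔX − sin φ sin λ·ΔY + cos φ·ΔZ = −(-0.886147)(0.642721)(-158) − (-0.886147)(-0.766101)(442) + (0.463404)(-496) = -619.90 m.
Horizontal magnitude = √(ΔE² + ΔN²) = √(163.04² + (-619.90)²) = 640.98 m.

641 m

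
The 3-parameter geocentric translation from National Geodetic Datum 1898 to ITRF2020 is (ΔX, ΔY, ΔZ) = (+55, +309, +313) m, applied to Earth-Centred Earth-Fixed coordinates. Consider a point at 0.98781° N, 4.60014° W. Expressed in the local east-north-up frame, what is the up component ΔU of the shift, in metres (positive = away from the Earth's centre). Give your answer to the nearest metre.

The local up (radial) axis is (cos φ cos λ, cos φ sin λ, sin φ), giving ΔU = 54.815 − 24.779 + 5.396 = 35.43 m.

ΔU = 35 m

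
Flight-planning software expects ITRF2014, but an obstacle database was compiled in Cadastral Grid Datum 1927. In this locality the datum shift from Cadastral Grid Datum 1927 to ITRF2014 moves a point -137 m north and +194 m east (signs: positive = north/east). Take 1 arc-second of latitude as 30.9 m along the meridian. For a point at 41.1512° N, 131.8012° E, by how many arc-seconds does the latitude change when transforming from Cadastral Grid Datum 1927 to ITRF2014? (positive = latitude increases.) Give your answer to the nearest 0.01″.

Δφ = -4.43″

1″ of latitude = 30.90 m, so Δφ = -137.0 / 30.90 = -4.434″.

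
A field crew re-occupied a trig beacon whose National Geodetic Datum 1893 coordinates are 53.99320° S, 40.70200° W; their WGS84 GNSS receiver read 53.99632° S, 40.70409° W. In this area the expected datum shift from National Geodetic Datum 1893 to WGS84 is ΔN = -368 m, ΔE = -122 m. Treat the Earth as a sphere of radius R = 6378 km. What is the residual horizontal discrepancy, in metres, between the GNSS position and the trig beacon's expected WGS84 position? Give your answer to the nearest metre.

25 m

Observed coordinate differences: Δφ = -0.00312°, Δλ = -0.00209°.
Converting to metres (1° lat = 111317 m, cos φ = 0.587881): observed ΔN = -347.3 m, observed ΔE = -136.8 m.
Subtracting the expected shift leaves a residual of -347.3 − (-368) = 20.7 m north and -136.8 − (-122) = -14.8 m east.
Residual distance = √(20.7² + (-14.8)²) = 25.4 m.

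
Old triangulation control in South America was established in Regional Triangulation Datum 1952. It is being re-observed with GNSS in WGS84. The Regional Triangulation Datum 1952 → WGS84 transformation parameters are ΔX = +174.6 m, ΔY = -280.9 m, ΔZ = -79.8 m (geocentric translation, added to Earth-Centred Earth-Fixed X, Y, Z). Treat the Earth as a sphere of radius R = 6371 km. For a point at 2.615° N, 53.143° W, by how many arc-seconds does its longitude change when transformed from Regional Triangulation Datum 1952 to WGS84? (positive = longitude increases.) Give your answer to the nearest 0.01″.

Δλ = -0.93″

sin φ = 0.045625, cos φ = 0.998959, sin λ = -0.800135, cos λ = 0.599820.
East component: ΔE = −sin λ·ΔX + cos λ·ΔY = −(-0.800135)(174.6) + (0.599820)(-280.9) = -28.79 m.
1° of latitude spans πR/180 = 111195 m; at latitude φ, 1° of longitude spans that × cos φ = 111079.1 m, so Δλ = -28.79 / 111079.1 × 3600 = -0.933″.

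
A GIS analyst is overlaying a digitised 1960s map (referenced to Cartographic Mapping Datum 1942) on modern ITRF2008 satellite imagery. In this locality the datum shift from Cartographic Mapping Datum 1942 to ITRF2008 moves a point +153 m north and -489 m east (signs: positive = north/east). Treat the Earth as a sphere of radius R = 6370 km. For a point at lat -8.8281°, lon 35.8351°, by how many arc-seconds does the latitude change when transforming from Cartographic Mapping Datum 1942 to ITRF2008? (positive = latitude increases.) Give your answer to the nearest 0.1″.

Δφ = 5.0″

On a sphere of radius R, 1 rad of latitude = R, so Δφ = ΔN / R = 153.0 / 6370000 = 2.4019e-05 rad = 4.954″.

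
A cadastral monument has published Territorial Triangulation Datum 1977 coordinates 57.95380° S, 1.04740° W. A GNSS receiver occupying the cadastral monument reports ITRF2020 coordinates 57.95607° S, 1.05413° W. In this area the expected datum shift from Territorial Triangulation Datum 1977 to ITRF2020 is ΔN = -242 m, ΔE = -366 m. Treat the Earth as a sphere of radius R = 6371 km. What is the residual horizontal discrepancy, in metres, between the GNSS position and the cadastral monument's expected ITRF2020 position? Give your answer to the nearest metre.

Observed coordinate differences: Δφ = -0.00227°, Δλ = -0.00673°.
Converting to metres (1° lat = 111195 m, cos φ = 0.530603): observed ΔN = -252.4 m, observed ΔE = -397.1 m.
Subtracting the expected shift leaves a residual of -252.4 − (-242) = -10.4 m north and -397.1 − (-366) = -31.1 m east.
Residual distance = √((-10.4)² + (-31.1)²) = 32.8 m.

33 m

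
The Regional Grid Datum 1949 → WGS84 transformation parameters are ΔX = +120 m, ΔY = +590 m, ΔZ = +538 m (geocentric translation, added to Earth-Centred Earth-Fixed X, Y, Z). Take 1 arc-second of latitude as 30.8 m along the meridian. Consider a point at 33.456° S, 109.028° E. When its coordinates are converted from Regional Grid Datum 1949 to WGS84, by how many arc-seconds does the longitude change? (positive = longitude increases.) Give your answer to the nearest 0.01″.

Δλ = -11.90″

sin φ = -0.551296, cos φ = 0.834309, sin λ = 0.945359, cos λ = -0.326030.
East component: ΔE = −sin λ·ΔX + cos λ·ΔY = −(0.945359)(120) + (-0.326030)(590) = -305.80 m.
1° of latitude spans 3600 × 30.80 = 110880 m; at latitude φ, 1° of longitude spans that × cos φ = 92508.2 m, so Δλ = -305.80 / 92508.2 × 3600 = -11.900″.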